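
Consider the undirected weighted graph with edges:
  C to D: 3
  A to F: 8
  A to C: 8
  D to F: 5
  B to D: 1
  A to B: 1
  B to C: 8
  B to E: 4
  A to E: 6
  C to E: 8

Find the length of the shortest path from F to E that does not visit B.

A few of the F→E routes:
F -> D -> C -> A -> E: 5 + 3 + 8 + 6 = 22
F -> D -> C -> E: 5 + 3 + 8 = 16
F -> A -> E: 8 + 6 = 14
Best route has total 14.

14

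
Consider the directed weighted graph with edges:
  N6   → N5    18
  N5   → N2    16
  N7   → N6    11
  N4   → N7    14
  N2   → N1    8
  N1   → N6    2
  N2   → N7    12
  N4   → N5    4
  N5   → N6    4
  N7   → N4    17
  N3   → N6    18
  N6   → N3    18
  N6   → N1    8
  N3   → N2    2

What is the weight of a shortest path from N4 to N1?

16

Comparing a few candidate routes:
N4 - N7 - N6 - N1: 14 + 11 + 8 = 33
N4 - N5 - N2 - N7 - N6 - N1: 4 + 16 + 12 + 11 + 8 = 51
N4 - N5 - N6 - N3 - N2 - N1: 4 + 4 + 18 + 2 + 8 = 36
N4 - N5 - N2 - N1: 4 + 16 + 8 = 28
N4 - N5 - N6 - N1: 4 + 4 + 8 = 16
Best route has total 16.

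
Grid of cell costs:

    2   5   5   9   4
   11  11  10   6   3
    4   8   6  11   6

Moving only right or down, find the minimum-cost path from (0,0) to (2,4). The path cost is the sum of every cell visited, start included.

Cheapest: r0c0→r0c1→r0c2→r0c3→r0c4→r1c4→r2c4
  2 + 5 + 5 + 9 + 4 + 3 + 6 = 34

34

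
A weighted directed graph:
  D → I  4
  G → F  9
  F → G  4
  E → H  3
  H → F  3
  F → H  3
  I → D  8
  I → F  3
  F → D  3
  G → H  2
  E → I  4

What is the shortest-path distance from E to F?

Paths from E to F:
E→H→F: 3 + 3 = 6
E→I→F: 4 + 3 = 7
Best route has total 6.

6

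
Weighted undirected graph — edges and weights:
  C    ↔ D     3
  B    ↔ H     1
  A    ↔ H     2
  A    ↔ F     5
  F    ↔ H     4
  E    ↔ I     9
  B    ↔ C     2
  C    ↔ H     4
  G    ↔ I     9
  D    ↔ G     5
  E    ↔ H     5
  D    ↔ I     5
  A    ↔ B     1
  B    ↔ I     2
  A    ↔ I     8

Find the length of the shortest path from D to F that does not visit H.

11

Candidate routes:
D → I → B → A → F: 5 + 2 + 1 + 5 = 13
D → C → B → I → A → F: 3 + 2 + 2 + 8 + 5 = 20
D → G → I → A → F: 5 + 9 + 8 + 5 = 27
D → G → I → B → A → F: 5 + 9 + 2 + 1 + 5 = 22
D → C → B → A → F: 3 + 2 + 1 + 5 = 11
D → I → A → F: 5 + 8 + 5 = 18
The minimum is 11.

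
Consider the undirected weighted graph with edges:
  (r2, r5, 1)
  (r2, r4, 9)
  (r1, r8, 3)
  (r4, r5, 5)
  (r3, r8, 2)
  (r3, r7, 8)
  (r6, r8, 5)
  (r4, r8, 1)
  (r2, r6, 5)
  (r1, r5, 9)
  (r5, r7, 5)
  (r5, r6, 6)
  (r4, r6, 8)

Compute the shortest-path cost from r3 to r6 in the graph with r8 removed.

Some routes from r3 to r6 avoiding r8:
r3 - r7 - r5 - r2 - r6: 8 + 5 + 1 + 5 = 19
r3 - r7 - r5 - r6: 8 + 5 + 6 = 19
r3 - r7 - r5 - r4 - r6: 8 + 5 + 5 + 8 = 26
Shortest: 19.

19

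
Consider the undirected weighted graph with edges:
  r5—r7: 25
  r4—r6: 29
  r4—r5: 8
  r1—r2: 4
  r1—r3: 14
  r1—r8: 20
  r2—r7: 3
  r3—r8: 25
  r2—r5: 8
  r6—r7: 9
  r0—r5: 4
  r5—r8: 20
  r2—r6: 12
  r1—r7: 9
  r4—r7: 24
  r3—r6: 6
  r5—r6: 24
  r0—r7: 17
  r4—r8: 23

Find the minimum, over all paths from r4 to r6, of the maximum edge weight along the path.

9

Some routes from r4 to r6:
r4-r5-r2-r6: max(8, 8, 12) = 12
r4-r5-r2-r1-r3-r6: max(8, 8, 4, 14, 6) = 14
r4-r5-r2-r7-r6: max(8, 8, 3, 9) = 9
r4-r5-r2-r7-r1-r3-r6: max(8, 8, 3, 9, 14, 6) = 14
r4-r5-r2-r1-r7-r6: max(8, 8, 4, 9, 9) = 9
Best route has worst link 9.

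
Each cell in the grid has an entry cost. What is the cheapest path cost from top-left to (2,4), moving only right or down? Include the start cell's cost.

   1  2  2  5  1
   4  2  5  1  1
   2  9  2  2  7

19

One optimal route is (0,0) -> (0,1) -> (0,2) -> (0,3) -> (0,4) -> (1,4) -> (2,4).
Its cost is 1 + 2 + 2 + 5 + 1 + 1 + 7 = 19.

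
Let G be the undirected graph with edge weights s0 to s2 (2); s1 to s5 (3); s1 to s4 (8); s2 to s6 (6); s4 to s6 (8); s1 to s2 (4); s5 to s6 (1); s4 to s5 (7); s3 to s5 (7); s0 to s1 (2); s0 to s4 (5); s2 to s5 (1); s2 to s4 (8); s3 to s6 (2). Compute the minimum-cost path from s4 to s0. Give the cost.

5

A few of the s4→s0 routes:
s4→s1→s0: 8 + 2 = 10
s4→s6→s5→s2→s0: 8 + 1 + 1 + 2 = 12
s4→s2→s0: 8 + 2 = 10
s4→s5→s1→s0: 7 + 3 + 2 = 12
s4→s0: 5
s4→s5→s2→s0: 7 + 1 + 2 = 10
Shortest: 5.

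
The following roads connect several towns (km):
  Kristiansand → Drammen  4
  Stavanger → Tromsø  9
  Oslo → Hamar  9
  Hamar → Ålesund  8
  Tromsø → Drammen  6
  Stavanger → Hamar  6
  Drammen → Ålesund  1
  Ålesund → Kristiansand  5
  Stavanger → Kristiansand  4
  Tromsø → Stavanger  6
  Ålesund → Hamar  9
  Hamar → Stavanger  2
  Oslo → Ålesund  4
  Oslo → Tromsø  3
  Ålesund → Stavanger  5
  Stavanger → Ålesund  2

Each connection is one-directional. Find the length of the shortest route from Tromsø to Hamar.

Paths from Tromsø to Hamar:
Tromsø - Stavanger - Kristiansand - Drammen - Ålesund - Hamar: 6 + 4 + 4 + 1 + 9 = 24
Tromsø - Drammen - Ålesund - Hamar: 6 + 1 + 9 = 16
Tromsø - Stavanger - Hamar: 6 + 6 = 12
Tromsø - Stavanger - Ålesund - Hamar: 6 + 2 + 9 = 17
Tromsø - Drammen - Ålesund - Stavanger - Hamar: 6 + 1 + 5 + 6 = 18
Best route has total 12 km.

12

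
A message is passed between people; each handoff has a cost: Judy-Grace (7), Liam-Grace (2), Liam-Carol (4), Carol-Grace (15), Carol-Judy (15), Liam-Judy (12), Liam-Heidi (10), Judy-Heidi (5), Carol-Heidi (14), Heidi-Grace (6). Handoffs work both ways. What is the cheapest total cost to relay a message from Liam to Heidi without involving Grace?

Checking several routes:
Liam → Judy → Heidi: 12 + 5 = 17
Liam → Heidi: 10
Liam → Carol → Heidi: 4 + 14 = 18
Best route has total 10.

10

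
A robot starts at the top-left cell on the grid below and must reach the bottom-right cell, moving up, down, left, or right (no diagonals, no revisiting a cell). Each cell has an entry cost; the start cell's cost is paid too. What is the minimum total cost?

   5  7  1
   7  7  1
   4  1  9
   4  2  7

26

Cheapest: r0c0 r1c0 r2c0 r2c1 r3c1 r3c2
  5 + 7 + 4 + 1 + 2 + 7 = 26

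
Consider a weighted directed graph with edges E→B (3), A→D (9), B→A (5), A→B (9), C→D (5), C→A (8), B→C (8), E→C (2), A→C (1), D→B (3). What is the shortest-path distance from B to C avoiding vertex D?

6

Paths from B to C avoiding D:
B -> A -> C: 5 + 1 = 6
B -> C: 8
Best route has total 6.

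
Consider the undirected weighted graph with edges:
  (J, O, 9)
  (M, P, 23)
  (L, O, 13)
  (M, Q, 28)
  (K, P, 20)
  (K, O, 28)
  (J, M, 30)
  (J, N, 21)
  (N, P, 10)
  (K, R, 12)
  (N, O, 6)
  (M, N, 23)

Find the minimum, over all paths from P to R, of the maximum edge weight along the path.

20

Some routes from P to R:
P -> K -> R: max(20, 12) = 20
P -> M -> N -> J -> O -> K -> R: max(23, 23, 21, 9, 28, 12) = 28
P -> N -> O -> K -> R: max(10, 6, 28, 12) = 28
P -> M -> N -> O -> K -> R: max(23, 23, 6, 28, 12) = 28
P -> N -> J -> O -> K -> R: max(10, 21, 9, 28, 12) = 28
Smallest bottleneck: 20.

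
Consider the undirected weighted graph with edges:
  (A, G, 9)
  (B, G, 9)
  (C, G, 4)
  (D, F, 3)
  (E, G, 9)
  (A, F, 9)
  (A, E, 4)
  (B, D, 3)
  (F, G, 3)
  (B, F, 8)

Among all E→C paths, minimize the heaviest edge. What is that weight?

9

Comparing a few candidate routes:
E-A-F-G-C: max(4, 9, 3, 4) = 9
E-A-F-D-B-G-C: max(4, 9, 3, 3, 9, 4) = 9
E-A-F-B-G-C: max(4, 9, 8, 9, 4) = 9
Smallest bottleneck: 9.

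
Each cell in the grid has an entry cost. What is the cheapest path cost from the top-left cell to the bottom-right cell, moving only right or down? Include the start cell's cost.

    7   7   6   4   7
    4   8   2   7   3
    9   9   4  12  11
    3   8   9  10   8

Best path: (0,0)→(1,0)→(1,1)→(1,2)→(1,3)→(1,4)→(2,4)→(3,4)
Cost: 7 + 4 + 8 + 2 + 7 + 3 + 11 + 8 = 50

50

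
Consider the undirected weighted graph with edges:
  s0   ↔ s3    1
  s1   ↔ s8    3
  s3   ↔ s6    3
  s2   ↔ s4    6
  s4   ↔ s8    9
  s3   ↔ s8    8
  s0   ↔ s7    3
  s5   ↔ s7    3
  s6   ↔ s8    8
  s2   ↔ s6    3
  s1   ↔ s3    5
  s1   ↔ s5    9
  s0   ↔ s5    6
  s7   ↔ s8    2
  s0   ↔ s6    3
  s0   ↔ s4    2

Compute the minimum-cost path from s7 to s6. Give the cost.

Some routes from s7 to s6:
s7 -> s8 -> s6: 2 + 8 = 10
s7 -> s0 -> s3 -> s6: 3 + 1 + 3 = 7
s7 -> s5 -> s0 -> s3 -> s6: 3 + 6 + 1 + 3 = 13
s7 -> s5 -> s0 -> s6: 3 + 6 + 3 = 12
s7 -> s0 -> s6: 3 + 3 = 6
The minimum is 6.

6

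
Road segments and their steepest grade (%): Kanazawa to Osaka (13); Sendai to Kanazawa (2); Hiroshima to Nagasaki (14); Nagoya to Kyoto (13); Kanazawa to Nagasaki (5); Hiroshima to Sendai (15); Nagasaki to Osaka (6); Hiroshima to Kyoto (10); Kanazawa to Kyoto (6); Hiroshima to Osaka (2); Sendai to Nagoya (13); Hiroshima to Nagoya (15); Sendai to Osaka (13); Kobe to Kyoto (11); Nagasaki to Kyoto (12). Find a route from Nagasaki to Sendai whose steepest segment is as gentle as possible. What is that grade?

5

Comparing a few candidate routes:
Nagasaki → Kyoto → Kanazawa → Sendai: max(12, 6, 2) = 12
Nagasaki → Kanazawa → Sendai: max(5, 2) = 5
Nagasaki → Osaka → Hiroshima → Kyoto → Kanazawa → Sendai: max(6, 2, 10, 6, 2) = 10
The minimum achievable maximum is 5%.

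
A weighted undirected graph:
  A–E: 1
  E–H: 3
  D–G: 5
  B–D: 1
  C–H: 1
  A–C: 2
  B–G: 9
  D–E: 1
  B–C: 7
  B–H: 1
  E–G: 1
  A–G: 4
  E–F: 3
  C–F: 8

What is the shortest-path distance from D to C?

Some routes from D to C:
D-E-H-C: 1 + 3 + 1 = 5
D-E-G-A-C: 1 + 1 + 4 + 2 = 8
D-B-H-C: 1 + 1 + 1 = 3
D-E-A-C: 1 + 1 + 2 = 4
Shortest: 3.

3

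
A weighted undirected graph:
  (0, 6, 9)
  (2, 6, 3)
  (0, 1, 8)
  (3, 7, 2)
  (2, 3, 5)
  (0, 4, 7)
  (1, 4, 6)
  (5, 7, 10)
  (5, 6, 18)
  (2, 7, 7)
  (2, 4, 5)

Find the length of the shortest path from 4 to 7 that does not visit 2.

44

Routes from 4 to 7 avoiding 2:
4-1-0-6-5-7: 6 + 8 + 9 + 18 + 10 = 51
4-0-6-5-7: 7 + 9 + 18 + 10 = 44
Best route has total 44.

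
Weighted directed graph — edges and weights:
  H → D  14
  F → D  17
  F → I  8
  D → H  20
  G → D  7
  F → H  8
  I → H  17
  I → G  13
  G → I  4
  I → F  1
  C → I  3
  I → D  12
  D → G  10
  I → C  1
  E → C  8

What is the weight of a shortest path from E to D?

Routes from E to D:
E - C - I - F - H - D: 8 + 3 + 1 + 8 + 14 = 34
E - C - I - H - D: 8 + 3 + 17 + 14 = 42
E - C - I - G - D: 8 + 3 + 13 + 7 = 31
E - C - I - F - D: 8 + 3 + 1 + 17 = 29
E - C - I - D: 8 + 3 + 12 = 23
The minimum is 23.

23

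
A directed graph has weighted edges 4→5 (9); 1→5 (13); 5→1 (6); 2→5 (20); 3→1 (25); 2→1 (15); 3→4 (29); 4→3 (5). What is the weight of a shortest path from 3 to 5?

38

Paths from 3 to 5:
3 → 1 → 5: 25 + 13 = 38
3 → 4 → 5: 29 + 9 = 38
Shortest: 38.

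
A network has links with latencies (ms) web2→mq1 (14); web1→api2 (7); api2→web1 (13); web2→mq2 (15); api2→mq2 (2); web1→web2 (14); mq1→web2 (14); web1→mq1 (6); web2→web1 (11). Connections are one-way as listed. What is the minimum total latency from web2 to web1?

11

Routes from web2 to web1:
web2→web1: 11
Best route has total 11 ms.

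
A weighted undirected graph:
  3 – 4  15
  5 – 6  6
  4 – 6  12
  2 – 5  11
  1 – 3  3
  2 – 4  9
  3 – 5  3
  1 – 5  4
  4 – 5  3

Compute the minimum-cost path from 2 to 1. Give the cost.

Comparing a few candidate routes:
2 → 4 → 5 → 3 → 1: 9 + 3 + 3 + 3 = 18
2 → 5 → 3 → 1: 11 + 3 + 3 = 17
2 → 5 → 1: 11 + 4 = 15
2 → 4 → 5 → 1: 9 + 3 + 4 = 16
2 → 4 → 3 → 1: 9 + 15 + 3 = 27
2 → 4 → 3 → 5 → 1: 9 + 15 + 3 + 4 = 31
Shortest: 15.

15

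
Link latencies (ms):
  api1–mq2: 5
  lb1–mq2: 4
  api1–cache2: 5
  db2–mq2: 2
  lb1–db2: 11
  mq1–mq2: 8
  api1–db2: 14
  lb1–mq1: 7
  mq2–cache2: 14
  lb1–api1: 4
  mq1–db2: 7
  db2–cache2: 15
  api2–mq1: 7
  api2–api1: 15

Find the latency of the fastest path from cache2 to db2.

Comparing a few candidate routes:
cache2→api1→mq2→db2: 5 + 5 + 2 = 12
cache2→mq2→db2: 14 + 2 = 16
cache2→api1→lb1→mq2→db2: 5 + 4 + 4 + 2 = 15
cache2→db2: 15
Best route has total 12 ms.

12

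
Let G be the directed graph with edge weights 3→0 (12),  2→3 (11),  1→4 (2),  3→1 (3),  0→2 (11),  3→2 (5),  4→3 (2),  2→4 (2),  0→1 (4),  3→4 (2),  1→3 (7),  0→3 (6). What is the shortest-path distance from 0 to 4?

6

A few of the 0→4 routes:
0-3-4: 6 + 2 = 8
0-1-3-4: 4 + 7 + 2 = 13
0-1-4: 4 + 2 = 6
0-3-2-4: 6 + 5 + 2 = 13
0-2-4: 11 + 2 = 13
0-3-1-4: 6 + 3 + 2 = 11
Best route has total 6.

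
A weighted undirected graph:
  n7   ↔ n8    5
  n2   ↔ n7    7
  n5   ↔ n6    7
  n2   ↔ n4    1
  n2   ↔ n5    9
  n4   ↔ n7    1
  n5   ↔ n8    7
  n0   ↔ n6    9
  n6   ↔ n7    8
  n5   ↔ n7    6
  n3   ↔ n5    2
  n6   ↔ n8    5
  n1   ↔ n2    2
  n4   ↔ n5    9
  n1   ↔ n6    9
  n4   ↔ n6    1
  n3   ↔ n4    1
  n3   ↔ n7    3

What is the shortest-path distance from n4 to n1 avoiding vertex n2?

Checking several routes:
n4→n7→n6→n1: 1 + 8 + 9 = 18
n4→n7→n3→n5→n6→n1: 1 + 3 + 2 + 7 + 9 = 22
n4→n6→n1: 1 + 9 = 10
n4→n3→n5→n6→n1: 1 + 2 + 7 + 9 = 19
n4→n3→n7→n6→n1: 1 + 3 + 8 + 9 = 21
n4→n7→n8→n6→n1: 1 + 5 + 5 + 9 = 20
Shortest: 10.

10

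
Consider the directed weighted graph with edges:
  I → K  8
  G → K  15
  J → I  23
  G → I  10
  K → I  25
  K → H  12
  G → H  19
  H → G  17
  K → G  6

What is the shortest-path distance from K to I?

16

Routes from K to I:
K-H-G-I: 12 + 17 + 10 = 39
K-I: 25
K-G-I: 6 + 10 = 16
Shortest: 16.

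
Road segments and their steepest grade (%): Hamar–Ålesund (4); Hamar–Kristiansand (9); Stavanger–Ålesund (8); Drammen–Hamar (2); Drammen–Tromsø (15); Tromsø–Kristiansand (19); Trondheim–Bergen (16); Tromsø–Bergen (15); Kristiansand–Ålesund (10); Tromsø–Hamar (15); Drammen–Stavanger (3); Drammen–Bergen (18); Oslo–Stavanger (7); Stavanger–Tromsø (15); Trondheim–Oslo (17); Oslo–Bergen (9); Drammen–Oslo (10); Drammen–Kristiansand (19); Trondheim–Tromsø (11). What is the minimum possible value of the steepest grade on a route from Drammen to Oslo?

7

Comparing a few candidate routes:
Drammen→Oslo: max(10) = 10
Drammen→Hamar→Ålesund→Stavanger→Oslo: max(2, 4, 8, 7) = 8
Drammen→Hamar→Kristiansand→Ålesund→Stavanger→Oslo: max(2, 9, 10, 8, 7) = 10
Drammen→Tromsø→Stavanger→Oslo: max(15, 15, 7) = 15
Drammen→Stavanger→Oslo: max(3, 7) = 7
Drammen→Tromsø→Bergen→Oslo: max(15, 15, 9) = 15
Smallest bottleneck: 7%.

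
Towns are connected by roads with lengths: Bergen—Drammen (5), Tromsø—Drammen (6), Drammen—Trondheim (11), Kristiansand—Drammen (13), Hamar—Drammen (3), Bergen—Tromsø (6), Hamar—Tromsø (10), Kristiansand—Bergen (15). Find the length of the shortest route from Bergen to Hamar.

8

Routes from Bergen to Hamar:
Bergen → Kristiansand → Drammen → Tromsø → Hamar: 15 + 13 + 6 + 10 = 44
Bergen → Tromsø → Drammen → Hamar: 6 + 6 + 3 = 15
Bergen → Tromsø → Hamar: 6 + 10 = 16
Bergen → Drammen → Tromsø → Hamar: 5 + 6 + 10 = 21
Bergen → Drammen → Hamar: 5 + 3 = 8
Bergen → Kristiansand → Drammen → Hamar: 15 + 13 + 3 = 31
Shortest: 8.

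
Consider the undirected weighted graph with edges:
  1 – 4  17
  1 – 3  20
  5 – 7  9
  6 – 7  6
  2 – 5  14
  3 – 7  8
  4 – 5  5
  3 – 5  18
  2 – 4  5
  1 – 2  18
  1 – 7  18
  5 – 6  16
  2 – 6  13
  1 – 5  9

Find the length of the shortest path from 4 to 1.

14

A few of the 4→1 routes:
4-2-1: 5 + 18 = 23
4-2-5-1: 5 + 14 + 9 = 28
4-5-1: 5 + 9 = 14
4-1: 17
Best route has total 14.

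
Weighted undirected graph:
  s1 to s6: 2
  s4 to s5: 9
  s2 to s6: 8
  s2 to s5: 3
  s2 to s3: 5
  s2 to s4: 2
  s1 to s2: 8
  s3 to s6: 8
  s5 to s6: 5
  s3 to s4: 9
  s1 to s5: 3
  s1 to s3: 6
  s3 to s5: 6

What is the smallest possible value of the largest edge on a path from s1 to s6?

2

A few of the s1→s6 routes:
s1 - s6: max(2) = 2
s1 - s5 - s6: max(3, 5) = 5
s1 - s3 - s2 - s5 - s6: max(6, 5, 3, 5) = 6
The minimum achievable maximum is 2.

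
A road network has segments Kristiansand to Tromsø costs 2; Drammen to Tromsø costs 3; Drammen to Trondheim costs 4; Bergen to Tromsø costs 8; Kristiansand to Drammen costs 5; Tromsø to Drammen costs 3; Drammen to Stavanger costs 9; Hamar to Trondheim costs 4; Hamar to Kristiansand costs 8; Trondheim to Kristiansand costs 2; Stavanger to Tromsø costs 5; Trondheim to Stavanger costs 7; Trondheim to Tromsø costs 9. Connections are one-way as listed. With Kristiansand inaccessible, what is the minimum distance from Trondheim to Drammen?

Candidate routes:
Trondheim-Stavanger-Tromsø-Drammen: 7 + 5 + 3 = 15
Trondheim-Tromsø-Drammen: 9 + 3 = 12
The minimum is 12.

12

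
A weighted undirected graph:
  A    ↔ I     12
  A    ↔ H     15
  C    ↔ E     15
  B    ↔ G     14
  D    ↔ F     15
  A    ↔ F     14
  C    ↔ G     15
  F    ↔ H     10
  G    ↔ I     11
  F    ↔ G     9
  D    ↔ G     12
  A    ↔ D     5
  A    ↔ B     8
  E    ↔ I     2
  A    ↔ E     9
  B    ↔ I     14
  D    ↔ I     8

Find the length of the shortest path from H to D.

20

Checking several routes:
H - A - D: 15 + 5 = 20
H - A - E - I - D: 15 + 9 + 2 + 8 = 34
H - F - G - D: 10 + 9 + 12 = 31
H - F - D: 10 + 15 = 25
H - F - A - D: 10 + 14 + 5 = 29
Shortest: 20.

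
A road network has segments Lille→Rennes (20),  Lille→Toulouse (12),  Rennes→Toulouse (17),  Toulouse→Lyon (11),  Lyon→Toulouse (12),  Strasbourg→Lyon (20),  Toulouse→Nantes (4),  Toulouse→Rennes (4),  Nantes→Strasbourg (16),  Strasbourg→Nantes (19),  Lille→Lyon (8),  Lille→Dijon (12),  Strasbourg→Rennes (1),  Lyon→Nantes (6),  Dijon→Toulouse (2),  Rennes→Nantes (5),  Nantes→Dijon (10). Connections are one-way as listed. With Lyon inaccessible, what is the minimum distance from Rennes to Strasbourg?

Candidate routes:
Rennes -> Toulouse -> Nantes -> Strasbourg: 17 + 4 + 16 = 37
Rennes -> Nantes -> Strasbourg: 5 + 16 = 21
Best route has total 21.

21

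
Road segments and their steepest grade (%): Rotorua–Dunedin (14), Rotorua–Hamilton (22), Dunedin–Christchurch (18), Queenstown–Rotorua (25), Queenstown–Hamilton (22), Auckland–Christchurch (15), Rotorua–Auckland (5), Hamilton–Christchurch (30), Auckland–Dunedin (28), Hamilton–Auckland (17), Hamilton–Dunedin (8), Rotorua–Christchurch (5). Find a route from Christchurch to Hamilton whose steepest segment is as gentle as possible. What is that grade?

14

Checking several routes:
Christchurch→Rotorua→Auckland→Hamilton: max(5, 5, 17) = 17
Christchurch→Auckland→Rotorua→Dunedin→Hamilton: max(15, 5, 14, 8) = 15
Christchurch→Dunedin→Hamilton: max(18, 8) = 18
Christchurch→Rotorua→Dunedin→Hamilton: max(5, 14, 8) = 14
Christchurch→Auckland→Hamilton: max(15, 17) = 17
Smallest bottleneck: 14%.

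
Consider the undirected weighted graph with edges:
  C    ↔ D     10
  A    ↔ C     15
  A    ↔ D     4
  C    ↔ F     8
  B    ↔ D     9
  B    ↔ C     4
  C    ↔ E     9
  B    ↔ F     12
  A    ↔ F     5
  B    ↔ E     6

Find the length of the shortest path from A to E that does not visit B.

Routes from A to E avoiding B:
A - D - C - E: 4 + 10 + 9 = 23
A - C - E: 15 + 9 = 24
A - F - C - E: 5 + 8 + 9 = 22
The minimum is 22.

22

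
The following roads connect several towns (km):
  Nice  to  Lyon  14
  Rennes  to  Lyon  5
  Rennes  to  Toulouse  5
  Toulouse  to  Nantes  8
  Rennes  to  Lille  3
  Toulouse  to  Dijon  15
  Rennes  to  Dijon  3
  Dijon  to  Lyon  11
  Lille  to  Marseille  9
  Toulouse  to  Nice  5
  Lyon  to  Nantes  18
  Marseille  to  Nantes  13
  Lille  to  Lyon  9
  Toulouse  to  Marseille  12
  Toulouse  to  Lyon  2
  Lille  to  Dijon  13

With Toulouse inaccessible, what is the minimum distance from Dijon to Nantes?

26

Comparing a few candidate routes:
Dijon-Lyon-Nantes: 11 + 18 = 29
Dijon-Rennes-Lille-Lyon-Nantes: 3 + 3 + 9 + 18 = 33
Dijon-Rennes-Lille-Marseille-Nantes: 3 + 3 + 9 + 13 = 28
Dijon-Lille-Marseille-Nantes: 13 + 9 + 13 = 35
Dijon-Rennes-Lyon-Nantes: 3 + 5 + 18 = 26
Best route has total 26 km.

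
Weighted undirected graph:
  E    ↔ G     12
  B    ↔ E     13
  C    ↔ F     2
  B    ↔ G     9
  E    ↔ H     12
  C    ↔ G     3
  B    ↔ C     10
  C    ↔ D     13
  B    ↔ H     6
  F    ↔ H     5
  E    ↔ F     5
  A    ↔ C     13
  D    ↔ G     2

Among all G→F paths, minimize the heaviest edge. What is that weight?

3

Checking several routes:
G - B - C - F: max(9, 10, 2) = 10
G - B - H - F: max(9, 6, 5) = 9
G - C - B - H - F: max(3, 10, 6, 5) = 10
G - C - B - H - E - F: max(3, 10, 6, 12, 5) = 12
G - E - H - F: max(12, 12, 5) = 12
G - C - F: max(3, 2) = 3
Smallest bottleneck: 3.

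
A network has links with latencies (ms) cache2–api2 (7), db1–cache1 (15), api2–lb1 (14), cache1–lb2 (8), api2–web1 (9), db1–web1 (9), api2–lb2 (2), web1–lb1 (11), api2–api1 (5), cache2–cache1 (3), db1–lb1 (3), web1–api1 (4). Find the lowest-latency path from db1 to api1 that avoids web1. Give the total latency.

22

Candidate routes:
db1→cache1→lb2→api2→api1: 15 + 8 + 2 + 5 = 30
db1→lb1→api2→api1: 3 + 14 + 5 = 22
db1→cache1→cache2→api2→api1: 15 + 3 + 7 + 5 = 30
Best route has total 22 ms.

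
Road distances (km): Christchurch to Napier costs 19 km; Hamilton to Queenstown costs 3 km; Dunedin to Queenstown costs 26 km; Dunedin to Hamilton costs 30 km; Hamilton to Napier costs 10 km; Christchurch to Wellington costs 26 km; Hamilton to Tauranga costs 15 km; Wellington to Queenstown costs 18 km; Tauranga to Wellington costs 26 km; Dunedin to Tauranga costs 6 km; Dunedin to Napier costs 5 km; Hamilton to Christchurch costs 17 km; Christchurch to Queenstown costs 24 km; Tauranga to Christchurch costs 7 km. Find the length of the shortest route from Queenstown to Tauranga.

18

Comparing a few candidate routes:
Queenstown - Hamilton - Napier - Dunedin - Tauranga: 3 + 10 + 5 + 6 = 24
Queenstown - Christchurch - Tauranga: 24 + 7 = 31
Queenstown - Hamilton - Christchurch - Tauranga: 3 + 17 + 7 = 27
Queenstown - Hamilton - Tauranga: 3 + 15 = 18
Best route has total 18 km.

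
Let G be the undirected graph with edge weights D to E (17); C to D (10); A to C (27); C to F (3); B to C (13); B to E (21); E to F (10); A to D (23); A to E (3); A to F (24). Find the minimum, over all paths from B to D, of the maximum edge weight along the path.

Comparing a few candidate routes:
B→C→D: max(13, 10) = 13
B→E→D: max(21, 17) = 21
B→E→F→C→D: max(21, 10, 3, 10) = 21
B→E→A→D: max(21, 3, 23) = 23
B→C→F→E→A→D: max(13, 3, 10, 3, 23) = 23
B→C→F→E→D: max(13, 3, 10, 17) = 17
The minimum achievable maximum is 13.

13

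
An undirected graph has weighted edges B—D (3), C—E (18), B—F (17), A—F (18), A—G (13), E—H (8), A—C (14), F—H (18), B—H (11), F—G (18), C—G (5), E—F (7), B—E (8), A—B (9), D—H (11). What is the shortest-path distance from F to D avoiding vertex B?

26

A few of the F→D routes:
F -> A -> G -> C -> E -> H -> D: 18 + 13 + 5 + 18 + 8 + 11 = 73
F -> A -> C -> E -> H -> D: 18 + 14 + 18 + 8 + 11 = 69
F -> E -> H -> D: 7 + 8 + 11 = 26
F -> H -> D: 18 + 11 = 29
F -> G -> C -> E -> H -> D: 18 + 5 + 18 + 8 + 11 = 60
Shortest: 26.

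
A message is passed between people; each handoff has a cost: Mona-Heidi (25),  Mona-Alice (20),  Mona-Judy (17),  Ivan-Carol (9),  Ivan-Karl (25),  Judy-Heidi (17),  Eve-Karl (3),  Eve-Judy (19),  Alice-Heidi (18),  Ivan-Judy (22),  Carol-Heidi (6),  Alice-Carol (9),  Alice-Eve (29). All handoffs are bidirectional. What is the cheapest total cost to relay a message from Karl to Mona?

Checking several routes:
Karl → Eve → Judy → Heidi → Mona: 3 + 19 + 17 + 25 = 64
Karl → Ivan → Carol → Heidi → Mona: 25 + 9 + 6 + 25 = 65
Karl → Eve → Judy → Mona: 3 + 19 + 17 = 39
Karl → Eve → Alice → Mona: 3 + 29 + 20 = 52
Karl → Ivan → Carol → Alice → Mona: 25 + 9 + 9 + 20 = 63
Karl → Ivan → Judy → Mona: 25 + 22 + 17 = 64
The minimum is 39.

39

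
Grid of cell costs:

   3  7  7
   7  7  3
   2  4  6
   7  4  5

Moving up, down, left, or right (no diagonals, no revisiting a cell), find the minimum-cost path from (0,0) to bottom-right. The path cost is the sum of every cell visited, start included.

25

One optimal route is (0,0) (1,0) (2,0) (2,1) (3,1) (3,2).
Its cost is 3 + 7 + 2 + 4 + 4 + 5 = 25.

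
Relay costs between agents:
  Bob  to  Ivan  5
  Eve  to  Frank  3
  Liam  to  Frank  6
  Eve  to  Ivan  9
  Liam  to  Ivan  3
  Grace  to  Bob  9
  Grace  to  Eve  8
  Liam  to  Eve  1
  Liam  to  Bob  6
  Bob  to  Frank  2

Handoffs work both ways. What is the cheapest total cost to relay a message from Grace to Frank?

A few of the Grace→Frank routes:
Grace-Eve-Liam-Ivan-Bob-Frank: 8 + 1 + 3 + 5 + 2 = 19
Grace-Eve-Frank: 8 + 3 = 11
Grace-Bob-Liam-Eve-Frank: 9 + 6 + 1 + 3 = 19
Grace-Bob-Frank: 9 + 2 = 11
Grace-Eve-Liam-Frank: 8 + 1 + 6 = 15
Grace-Eve-Liam-Bob-Frank: 8 + 1 + 6 + 2 = 17
Shortest: 11.

11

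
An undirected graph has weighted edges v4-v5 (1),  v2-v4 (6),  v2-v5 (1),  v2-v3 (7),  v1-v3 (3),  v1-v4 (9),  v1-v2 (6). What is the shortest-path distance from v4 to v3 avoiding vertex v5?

12

Candidate routes:
v4→v1→v2→v3: 9 + 6 + 7 = 22
v4→v2→v3: 6 + 7 = 13
v4→v1→v3: 9 + 3 = 12
v4→v2→v1→v3: 6 + 6 + 3 = 15
Best route has total 12.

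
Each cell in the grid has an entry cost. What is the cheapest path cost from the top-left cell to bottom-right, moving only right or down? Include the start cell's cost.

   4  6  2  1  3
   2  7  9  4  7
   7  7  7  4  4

Take (0,0) -> (0,1) -> (0,2) -> (0,3) -> (1,3) -> (2,3) -> (2,4) for a total of 4 + 6 + 2 + 1 + 4 + 4 + 4 = 25.

25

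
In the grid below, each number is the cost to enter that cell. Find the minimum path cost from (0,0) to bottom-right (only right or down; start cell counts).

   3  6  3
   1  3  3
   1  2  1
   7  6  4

Best path: [0,0] → [1,0] → [2,0] → [2,1] → [2,2] → [3,2]
Cost: 3 + 1 + 1 + 2 + 1 + 4 = 12

12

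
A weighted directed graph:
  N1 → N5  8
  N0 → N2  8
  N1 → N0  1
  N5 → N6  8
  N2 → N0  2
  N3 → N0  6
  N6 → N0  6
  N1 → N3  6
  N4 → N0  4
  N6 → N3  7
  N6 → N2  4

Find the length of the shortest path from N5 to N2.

Paths from N5 to N2:
N5 - N6 - N2: 8 + 4 = 12
N5 - N6 - N3 - N0 - N2: 8 + 7 + 6 + 8 = 29
N5 - N6 - N0 - N2: 8 + 6 + 8 = 22
Shortest: 12.

12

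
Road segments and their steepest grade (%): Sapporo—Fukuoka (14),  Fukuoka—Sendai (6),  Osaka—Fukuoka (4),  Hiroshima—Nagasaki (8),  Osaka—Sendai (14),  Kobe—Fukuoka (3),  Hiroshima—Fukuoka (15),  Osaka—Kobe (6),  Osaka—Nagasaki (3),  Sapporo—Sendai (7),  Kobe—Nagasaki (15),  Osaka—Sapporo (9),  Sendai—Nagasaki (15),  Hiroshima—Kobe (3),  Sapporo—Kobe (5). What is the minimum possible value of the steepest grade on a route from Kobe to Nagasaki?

Some routes from Kobe to Nagasaki:
Kobe -> Fukuoka -> Sendai -> Sapporo -> Osaka -> Nagasaki: max(3, 6, 7, 9, 3) = 9
Kobe -> Sapporo -> Osaka -> Nagasaki: max(5, 9, 3) = 9
Kobe -> Osaka -> Nagasaki: max(6, 3) = 6
Kobe -> Hiroshima -> Nagasaki: max(3, 8) = 8
Kobe -> Fukuoka -> Osaka -> Nagasaki: max(3, 4, 3) = 4
Kobe -> Sapporo -> Sendai -> Fukuoka -> Osaka -> Nagasaki: max(5, 7, 6, 4, 3) = 7
Best route has worst link 4%.

4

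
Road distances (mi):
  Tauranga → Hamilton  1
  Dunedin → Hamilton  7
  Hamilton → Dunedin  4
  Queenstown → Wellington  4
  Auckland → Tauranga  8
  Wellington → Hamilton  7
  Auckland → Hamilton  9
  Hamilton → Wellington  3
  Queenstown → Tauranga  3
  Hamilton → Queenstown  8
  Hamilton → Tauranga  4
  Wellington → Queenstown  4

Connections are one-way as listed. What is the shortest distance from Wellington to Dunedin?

Paths from Wellington to Dunedin:
Wellington→Queenstown→Tauranga→Hamilton→Dunedin: 4 + 3 + 1 + 4 = 12
Wellington→Hamilton→Dunedin: 7 + 4 = 11
Best route has total 11 mi.

11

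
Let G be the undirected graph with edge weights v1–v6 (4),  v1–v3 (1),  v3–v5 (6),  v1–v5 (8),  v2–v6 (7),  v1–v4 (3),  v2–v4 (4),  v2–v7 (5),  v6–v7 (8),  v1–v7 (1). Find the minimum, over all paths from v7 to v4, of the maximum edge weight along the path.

Checking several routes:
v7 - v1 - v6 - v2 - v4: max(1, 4, 7, 4) = 7
v7 - v6 - v2 - v4: max(8, 7, 4) = 8
v7 - v2 - v6 - v1 - v4: max(5, 7, 4, 3) = 7
v7 - v1 - v4: max(1, 3) = 3
v7 - v2 - v4: max(5, 4) = 5
Smallest bottleneck: 3.

3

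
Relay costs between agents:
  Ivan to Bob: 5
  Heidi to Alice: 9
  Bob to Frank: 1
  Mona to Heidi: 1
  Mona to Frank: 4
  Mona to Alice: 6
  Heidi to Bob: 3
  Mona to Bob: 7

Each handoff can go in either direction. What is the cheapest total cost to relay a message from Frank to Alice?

10

Comparing a few candidate routes:
Frank→Bob→Mona→Alice: 1 + 7 + 6 = 14
Frank→Bob→Heidi→Alice: 1 + 3 + 9 = 13
Frank→Bob→Heidi→Mona→Alice: 1 + 3 + 1 + 6 = 11
Frank→Mona→Alice: 4 + 6 = 10
Best route has total 10.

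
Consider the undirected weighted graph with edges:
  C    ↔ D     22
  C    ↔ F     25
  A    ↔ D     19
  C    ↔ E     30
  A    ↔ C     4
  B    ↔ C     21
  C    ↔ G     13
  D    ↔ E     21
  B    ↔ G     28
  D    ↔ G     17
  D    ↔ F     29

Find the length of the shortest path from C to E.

A few of the C→E routes:
C→D→E: 22 + 21 = 43
C→F→D→E: 25 + 29 + 21 = 75
C→G→D→E: 13 + 17 + 21 = 51
C→A→D→E: 4 + 19 + 21 = 44
C→E: 30
The minimum is 30.

30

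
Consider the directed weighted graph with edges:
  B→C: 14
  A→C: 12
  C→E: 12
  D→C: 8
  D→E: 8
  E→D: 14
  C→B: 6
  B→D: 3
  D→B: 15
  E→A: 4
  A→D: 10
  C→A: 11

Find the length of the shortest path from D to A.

12

Comparing a few candidate routes:
D -> C -> A: 8 + 11 = 19
D -> B -> C -> A: 15 + 14 + 11 = 40
D -> C -> E -> A: 8 + 12 + 4 = 24
D -> E -> A: 8 + 4 = 12
Best route has total 12.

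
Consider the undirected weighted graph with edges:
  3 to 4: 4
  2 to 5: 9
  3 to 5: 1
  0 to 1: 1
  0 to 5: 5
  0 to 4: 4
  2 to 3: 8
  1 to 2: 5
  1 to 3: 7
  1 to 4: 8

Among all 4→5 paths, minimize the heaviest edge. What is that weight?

4

A few of the 4→5 routes:
4→0→1→3→5: max(4, 1, 7, 1) = 7
4→0→5: max(4, 5) = 5
4→3→1→0→5: max(4, 7, 1, 5) = 7
4→3→5: max(4, 1) = 4
4→0→1→2→3→5: max(4, 1, 5, 8, 1) = 8
The minimum achievable maximum is 4.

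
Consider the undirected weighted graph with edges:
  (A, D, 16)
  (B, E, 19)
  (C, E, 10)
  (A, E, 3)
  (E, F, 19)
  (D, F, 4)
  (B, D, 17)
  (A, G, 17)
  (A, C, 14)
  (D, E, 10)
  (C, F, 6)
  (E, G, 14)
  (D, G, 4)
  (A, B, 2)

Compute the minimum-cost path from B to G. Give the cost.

19

Comparing a few candidate routes:
B - A - G: 2 + 17 = 19
B - A - E - G: 2 + 3 + 14 = 19
B - D - G: 17 + 4 = 21
B - A - D - G: 2 + 16 + 4 = 22
B - A - E - D - G: 2 + 3 + 10 + 4 = 19
Shortest: 19.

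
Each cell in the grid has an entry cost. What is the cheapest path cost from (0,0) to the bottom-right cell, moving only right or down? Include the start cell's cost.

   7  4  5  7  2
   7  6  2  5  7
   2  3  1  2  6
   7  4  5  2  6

29

Best path: [0,0] → [0,1] → [0,2] → [1,2] → [2,2] → [2,3] → [3,3] → [3,4]
Cost: 7 + 4 + 5 + 2 + 1 + 2 + 2 + 6 = 29
For comparison, the top-then-right route costs 44.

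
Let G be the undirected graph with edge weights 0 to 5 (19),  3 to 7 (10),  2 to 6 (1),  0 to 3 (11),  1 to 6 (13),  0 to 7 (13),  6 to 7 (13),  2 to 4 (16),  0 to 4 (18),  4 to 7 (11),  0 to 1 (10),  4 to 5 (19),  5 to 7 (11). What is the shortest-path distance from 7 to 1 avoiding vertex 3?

Checking several routes:
7 -> 6 -> 1: 13 + 13 = 26
7 -> 5 -> 0 -> 1: 11 + 19 + 10 = 40
7 -> 0 -> 1: 13 + 10 = 23
7 -> 4 -> 0 -> 1: 11 + 18 + 10 = 39
Best route has total 23.

23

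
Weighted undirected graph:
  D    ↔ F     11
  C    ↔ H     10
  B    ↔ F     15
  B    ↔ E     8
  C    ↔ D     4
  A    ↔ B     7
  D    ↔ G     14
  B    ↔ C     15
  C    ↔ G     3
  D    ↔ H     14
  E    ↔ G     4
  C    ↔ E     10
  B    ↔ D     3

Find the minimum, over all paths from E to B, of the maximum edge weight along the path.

Comparing a few candidate routes:
E - B: max(8) = 8
E - G - D - B: max(4, 14, 3) = 14
E - C - D - B: max(10, 4, 3) = 10
E - G - C - D - B: max(4, 3, 4, 3) = 4
Smallest bottleneck: 4.

4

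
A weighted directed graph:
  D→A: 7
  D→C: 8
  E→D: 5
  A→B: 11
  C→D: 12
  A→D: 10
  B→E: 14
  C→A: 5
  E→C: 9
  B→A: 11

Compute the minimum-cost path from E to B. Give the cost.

23

Checking several routes:
E - D - C - A - B: 5 + 8 + 5 + 11 = 29
E - D - A - B: 5 + 7 + 11 = 23
E - C - A - B: 9 + 5 + 11 = 25
Shortest: 23.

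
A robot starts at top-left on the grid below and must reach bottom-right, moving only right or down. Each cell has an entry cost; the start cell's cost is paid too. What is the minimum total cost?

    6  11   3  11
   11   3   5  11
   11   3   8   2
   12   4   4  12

Cheapest: r0c0 r0c1 r1c1 r2c1 r3c1 r3c2 r3c3
  6 + 11 + 3 + 3 + 4 + 4 + 12 = 43
For comparison, the top-then-right route costs 56.

43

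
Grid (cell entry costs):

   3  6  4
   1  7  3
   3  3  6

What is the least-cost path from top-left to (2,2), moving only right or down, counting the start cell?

16

Path [0,0] -> [1,0] -> [2,0] -> [2,1] -> [2,2]: 3 + 1 + 3 + 3 + 6 = 16.
For comparison, the top-then-right route costs 22.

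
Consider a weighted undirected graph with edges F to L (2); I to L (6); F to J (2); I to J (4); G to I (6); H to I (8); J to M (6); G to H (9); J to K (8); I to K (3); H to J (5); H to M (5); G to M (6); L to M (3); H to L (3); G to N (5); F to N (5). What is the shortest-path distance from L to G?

A few of the L→G routes:
L→H→G: 3 + 9 = 12
L→I→G: 6 + 6 = 12
L→F→N→G: 2 + 5 + 5 = 12
L→M→G: 3 + 6 = 9
Best route has total 9.

9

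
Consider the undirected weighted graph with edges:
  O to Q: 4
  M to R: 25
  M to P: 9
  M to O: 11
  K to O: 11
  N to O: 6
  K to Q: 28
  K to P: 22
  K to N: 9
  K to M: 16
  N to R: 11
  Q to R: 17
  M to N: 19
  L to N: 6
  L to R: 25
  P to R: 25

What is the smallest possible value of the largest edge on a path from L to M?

Checking several routes:
L -> N -> K -> O -> M: max(6, 9, 11, 11) = 11
L -> N -> K -> M: max(6, 9, 16) = 16
L -> N -> O -> M: max(6, 6, 11) = 11
Smallest bottleneck: 11.

11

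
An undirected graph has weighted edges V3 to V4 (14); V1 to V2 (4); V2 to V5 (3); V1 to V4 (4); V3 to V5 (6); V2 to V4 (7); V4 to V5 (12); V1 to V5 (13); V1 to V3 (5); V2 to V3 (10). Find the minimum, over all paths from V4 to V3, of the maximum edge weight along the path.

Some routes from V4 to V3:
V4→V1→V3: max(4, 5) = 5
V4→V1→V2→V5→V3: max(4, 4, 3, 6) = 6
V4→V2→V5→V3: max(7, 3, 6) = 7
V4→V2→V1→V3: max(7, 4, 5) = 7
The minimum achievable maximum is 5.

5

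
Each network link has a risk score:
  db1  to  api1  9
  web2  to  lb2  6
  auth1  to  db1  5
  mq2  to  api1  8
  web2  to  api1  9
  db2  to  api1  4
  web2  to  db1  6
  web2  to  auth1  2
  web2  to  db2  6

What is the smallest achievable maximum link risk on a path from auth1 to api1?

6

Checking several routes:
auth1 - db1 - web2 - db2 - api1: max(5, 6, 6, 4) = 6
auth1 - db1 - web2 - api1: max(5, 6, 9) = 9
auth1 - web2 - db2 - api1: max(2, 6, 4) = 6
Smallest bottleneck: 6.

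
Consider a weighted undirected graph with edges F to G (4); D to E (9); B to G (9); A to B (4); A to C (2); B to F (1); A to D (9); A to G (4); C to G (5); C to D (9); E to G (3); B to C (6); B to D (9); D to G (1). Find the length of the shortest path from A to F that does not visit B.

Comparing a few candidate routes:
A → C → G → F: 2 + 5 + 4 = 11
A → G → F: 4 + 4 = 8
A → D → G → F: 9 + 1 + 4 = 14
A → C → D → G → F: 2 + 9 + 1 + 4 = 16
A → D → E → G → F: 9 + 9 + 3 + 4 = 25
Shortest: 8.

8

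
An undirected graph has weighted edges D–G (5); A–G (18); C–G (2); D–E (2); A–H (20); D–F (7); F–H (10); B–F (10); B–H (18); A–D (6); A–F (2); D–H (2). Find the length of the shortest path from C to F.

Some routes from C to F:
C-G-D-H-A-F: 2 + 5 + 2 + 20 + 2 = 31
C-G-D-H-F: 2 + 5 + 2 + 10 = 19
C-G-D-F: 2 + 5 + 7 = 14
C-G-A-F: 2 + 18 + 2 = 22
C-G-D-A-F: 2 + 5 + 6 + 2 = 15
The minimum is 14.

14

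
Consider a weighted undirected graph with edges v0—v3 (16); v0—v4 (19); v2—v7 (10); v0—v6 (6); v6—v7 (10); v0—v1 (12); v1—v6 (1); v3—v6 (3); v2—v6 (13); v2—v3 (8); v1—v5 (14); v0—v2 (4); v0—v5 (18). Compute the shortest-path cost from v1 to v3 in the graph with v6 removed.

24

A few of the v1→v3 routes:
v1 -> v0 -> v3: 12 + 16 = 28
v1 -> v0 -> v2 -> v3: 12 + 4 + 8 = 24
v1 -> v5 -> v0 -> v2 -> v3: 14 + 18 + 4 + 8 = 44
Best route has total 24.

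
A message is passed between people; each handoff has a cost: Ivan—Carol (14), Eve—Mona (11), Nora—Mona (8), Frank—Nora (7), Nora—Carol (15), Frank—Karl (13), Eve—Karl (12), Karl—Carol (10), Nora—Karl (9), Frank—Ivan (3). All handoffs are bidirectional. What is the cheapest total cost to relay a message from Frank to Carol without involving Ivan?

22

Some routes from Frank to Carol avoiding Ivan:
Frank -> Karl -> Nora -> Carol: 13 + 9 + 15 = 37
Frank -> Nora -> Carol: 7 + 15 = 22
Frank -> Nora -> Karl -> Carol: 7 + 9 + 10 = 26
Frank -> Karl -> Carol: 13 + 10 = 23
Frank -> Nora -> Mona -> Eve -> Karl -> Carol: 7 + 8 + 11 + 12 + 10 = 48
Best route has total 22.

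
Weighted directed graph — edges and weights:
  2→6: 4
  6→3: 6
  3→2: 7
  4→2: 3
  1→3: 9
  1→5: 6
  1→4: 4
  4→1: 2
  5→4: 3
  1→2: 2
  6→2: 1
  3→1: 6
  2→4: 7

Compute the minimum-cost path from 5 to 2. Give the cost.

Routes from 5 to 2:
5 -> 4 -> 2: 3 + 3 = 6
5 -> 4 -> 1 -> 2: 3 + 2 + 2 = 7
5 -> 4 -> 1 -> 3 -> 2: 3 + 2 + 9 + 7 = 21
Best route has total 6.

6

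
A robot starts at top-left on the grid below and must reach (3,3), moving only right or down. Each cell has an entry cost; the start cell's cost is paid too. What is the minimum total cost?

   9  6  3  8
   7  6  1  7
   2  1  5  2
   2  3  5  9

35

Take (0,0)→(0,1)→(0,2)→(1,2)→(2,2)→(2,3)→(3,3) for a total of 9 + 6 + 3 + 1 + 5 + 2 + 9 = 35.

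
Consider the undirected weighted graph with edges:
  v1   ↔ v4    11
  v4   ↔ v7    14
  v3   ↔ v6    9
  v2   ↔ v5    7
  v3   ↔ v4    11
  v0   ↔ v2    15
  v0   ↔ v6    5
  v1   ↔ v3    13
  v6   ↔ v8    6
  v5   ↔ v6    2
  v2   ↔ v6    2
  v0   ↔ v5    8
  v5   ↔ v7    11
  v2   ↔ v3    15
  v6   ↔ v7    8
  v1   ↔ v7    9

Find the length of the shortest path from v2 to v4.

Some routes from v2 to v4:
v2 -> v3 -> v4: 15 + 11 = 26
v2 -> v5 -> v6 -> v3 -> v4: 7 + 2 + 9 + 11 = 29
v2 -> v6 -> v5 -> v7 -> v4: 2 + 2 + 11 + 14 = 29
v2 -> v6 -> v7 -> v4: 2 + 8 + 14 = 24
v2 -> v6 -> v3 -> v4: 2 + 9 + 11 = 22
Shortest: 22.

22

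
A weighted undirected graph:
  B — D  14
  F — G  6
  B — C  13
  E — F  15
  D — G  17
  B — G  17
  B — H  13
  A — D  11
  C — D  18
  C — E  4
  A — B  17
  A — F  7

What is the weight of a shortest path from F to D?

18

Some routes from F to D:
F → A → D: 7 + 11 = 18
F → E → C → D: 15 + 4 + 18 = 37
F → G → D: 6 + 17 = 23
Best route has total 18.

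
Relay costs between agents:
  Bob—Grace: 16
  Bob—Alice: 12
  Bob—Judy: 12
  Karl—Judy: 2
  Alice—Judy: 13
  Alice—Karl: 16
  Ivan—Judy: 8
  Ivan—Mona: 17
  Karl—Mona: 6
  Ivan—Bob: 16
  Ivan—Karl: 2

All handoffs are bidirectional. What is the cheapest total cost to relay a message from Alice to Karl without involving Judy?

16

Paths from Alice to Karl avoiding Judy:
Alice-Bob-Ivan-Mona-Karl: 12 + 16 + 17 + 6 = 51
Alice-Karl: 16
Alice-Bob-Ivan-Karl: 12 + 16 + 2 = 30
Shortest: 16.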